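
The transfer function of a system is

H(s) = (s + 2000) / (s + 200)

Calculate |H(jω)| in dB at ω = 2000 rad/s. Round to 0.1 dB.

Substitute s = j2000:
Numerator: (j2000) + 2000 = 2000 + j2000
Denominator: (j2000) + 200 = 200 + j2000
|N| = √(2000² + 2000²) ≈ 2828.4, ∠N ≈ 45.00°
|D| = √(200² + 2000²) ≈ 2010, ∠D ≈ 84.29°
|H| = 2828.4 / 2010 ≈ 1.4072
Gain = 20 log₁₀(1.4072) ≈ 2.97 dB

3.0 dB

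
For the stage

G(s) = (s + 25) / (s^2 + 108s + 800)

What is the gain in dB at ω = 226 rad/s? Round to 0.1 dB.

-47.8 dB

Substitute s = j226:
Numerator: (j226) + 25 = 25 + j226
Denominator: (j226)^2 + 108(j226) + 800 = -50276 + j24408
|N| = √(25² + 226²) ≈ 227.38, ∠N ≈ 83.69°
|D| = √(50276² + 24408²) ≈ 55888, ∠D ≈ 154.10°
|G| = 227.38 / 55888 ≈ 0.0040685
Gain = 20 log₁₀(0.0040685) ≈ -47.81 dB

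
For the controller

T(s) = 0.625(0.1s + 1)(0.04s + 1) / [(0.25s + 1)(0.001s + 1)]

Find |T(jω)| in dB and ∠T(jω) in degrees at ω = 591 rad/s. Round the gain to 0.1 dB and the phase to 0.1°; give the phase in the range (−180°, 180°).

14.1 dB, 56.4°

At ω = 591 rad/s:
zero (1 + j591·0.1) = 1 + j59.1 → |·| ≈ 59.108, ∠ ≈ 89.03°
zero (1 + j591·0.04) = 1 + j23.64 → |·| ≈ 23.661, ∠ ≈ 87.58°
pole (1 + j591·0.25) = 1 + j147.75 → |·| ≈ 147.75, ∠ ≈ 89.61°
pole (1 + j591·0.001) = 1 + j0.591 → |·| ≈ 1.1616, ∠ ≈ 30.58°
|T| = 0.625 · 59.108 · 23.661 / (147.75 · 1.1616) ≈ 5.093
Gain = 20 log₁₀(5.093) ≈ 14.14 dB
∠T = (89.03° + 87.58°) − (89.61° + 30.58°) = 56.42°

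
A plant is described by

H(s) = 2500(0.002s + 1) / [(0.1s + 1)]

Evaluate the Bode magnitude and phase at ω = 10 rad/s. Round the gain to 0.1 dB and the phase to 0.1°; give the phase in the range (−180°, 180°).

At ω = 10 rad/s:
zero (1 + j10·0.002) = 1 + j0.02 → |·| ≈ 1.0002, ∠ ≈ 1.15°
pole (1 + j10·0.1) = 1 + j1 → |·| ≈ 1.4142, ∠ ≈ 45.00°
|H| = 2500 · 1.0002 / (1.4142) ≈ 1768.1
Gain = 20 log₁₀(1768.1) ≈ 64.95 dB
∠H = (1.15°) − (45.00°) = -43.85°

65.0 dB, -43.9°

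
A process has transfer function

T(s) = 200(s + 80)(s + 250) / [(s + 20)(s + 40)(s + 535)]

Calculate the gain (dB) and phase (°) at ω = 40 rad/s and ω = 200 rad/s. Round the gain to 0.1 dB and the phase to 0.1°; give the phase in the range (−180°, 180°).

At s = jω = j40:
zero (s+80): 80 + j40 → |·| = √(80²+40²) = √8000 ≈ 89.443, ∠ = arctan(40/80) ≈ 26.57°
zero (s+250): 250 + j40 → |·| = √(250²+40²) = √64100 ≈ 253.18, ∠ = arctan(40/250) ≈ 9.09°
pole (s+20): 20 + j40 → |·| = √(20²+40²) = √2000 ≈ 44.721, ∠ = arctan(40/20) ≈ 63.43°
pole (s+40): 40 + j40 → |·| = √(40²+40²) = √3200 ≈ 56.569, ∠ = arctan(40/40) ≈ 45.00°
pole (s+535): 535 + j40 → |·| = √(535²+40²) = √287825 ≈ 536.49, ∠ = arctan(40/535) ≈ 4.28°
|T| = 200 · 22645 / 1.3572e+06 ≈ 3.337
Gain = 20 log₁₀(3.337) ≈ 10.47 dB
∠T = 35.66° − 112.71° = -77.05°

At s = jω = j200:
zero (s+80): 80 + j200 → |·| = √(80²+200²) = √46400 ≈ 215.41, ∠ = arctan(200/80) ≈ 68.20°
zero (s+250): 250 + j200 → |·| = √(250²+200²) = √102500 ≈ 320.16, ∠ = arctan(200/250) ≈ 38.66°
pole (s+20): 20 + j200 → |·| = √(20²+200²) = √40400 ≈ 201, ∠ = arctan(200/20) ≈ 84.29°
pole (s+40): 40 + j200 → |·| = √(40²+200²) = √41600 ≈ 203.96, ∠ = arctan(200/40) ≈ 78.69°
pole (s+535): 535 + j200 → |·| = √(535²+200²) = √326225 ≈ 571.16, ∠ = arctan(200/535) ≈ 20.50°
|T| = 200 · 68966 / 2.3415e+07 ≈ 0.58908
Gain = 20 log₁₀(0.58908) ≈ -4.60 dB
∠T = 106.86° − 183.48° = -76.62°

ω = 40: 10.5 dB, -77.1°; ω = 200: -4.6 dB, -76.6°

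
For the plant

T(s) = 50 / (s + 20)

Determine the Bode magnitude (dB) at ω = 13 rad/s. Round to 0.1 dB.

Substitute s = j13:
Numerator: 50 = 50 + j0
Denominator: (j13) + 20 = 20 + j13
|N| = √(50² + 0²) ≈ 50, ∠N ≈ 0.00°
|D| = √(20² + 13²) ≈ 23.854, ∠D ≈ 33.02°
|T| = 50 / 23.854 ≈ 2.0961
Gain = 20 log₁₀(2.0961) ≈ 6.43 dB

6.4 dB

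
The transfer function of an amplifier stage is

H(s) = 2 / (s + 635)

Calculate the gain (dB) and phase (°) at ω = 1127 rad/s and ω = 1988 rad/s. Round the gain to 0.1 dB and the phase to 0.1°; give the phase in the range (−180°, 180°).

ω = 1127: -56.2 dB, -60.6°; ω = 1988: -60.4 dB, -72.3°

At s = jω = j1127:
pole (s+635): 635 + j1127 → |·| = √(635²+1127²) = √1673354 ≈ 1293.6, ∠ = arctan(1127/635) ≈ 60.60°
|H| = 2 / 1293.6 ≈ 0.0015461
Gain = 20 log₁₀(0.0015461) ≈ -56.22 dB
∠H = 0.00° − 60.60° = -60.60°

At s = jω = j1988:
pole (s+635): 635 + j1988 → |·| = √(635²+1988²) = √4355369 ≈ 2087, ∠ = arctan(1988/635) ≈ 72.29°
|H| = 2 / 2087 ≈ 0.00095831
Gain = 20 log₁₀(0.00095831) ≈ -60.37 dB
∠H = 0.00° − 72.29° = -72.29°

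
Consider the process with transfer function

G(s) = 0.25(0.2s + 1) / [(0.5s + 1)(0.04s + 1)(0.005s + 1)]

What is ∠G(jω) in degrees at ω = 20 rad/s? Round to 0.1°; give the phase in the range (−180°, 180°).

At ω = 20 rad/s:
zero (1 + j20·0.2) = 1 + j4 → |·| ≈ 4.1231, ∠ ≈ 75.96°
pole (1 + j20·0.5) = 1 + j10 → |·| ≈ 10.05, ∠ ≈ 84.29°
pole (1 + j20·0.04) = 1 + j0.8 → |·| ≈ 1.2806, ∠ ≈ 38.66°
pole (1 + j20·0.005) = 1 + j0.1 → |·| ≈ 1.005, ∠ ≈ 5.71°
∠G = (75.96°) − (84.29° + 38.66° + 5.71°) = -52.70°

-52.7°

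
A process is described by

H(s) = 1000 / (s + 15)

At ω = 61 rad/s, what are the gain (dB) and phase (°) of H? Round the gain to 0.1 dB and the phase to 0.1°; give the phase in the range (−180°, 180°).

24.0 dB, -76.2°

Substitute s = j61:
Numerator: 1000 = 1000 + j0
Denominator: (j61) + 15 = 15 + j61
|N| = √(1000² + 0²) ≈ 1000, ∠N ≈ 0.00°
|D| = √(15² + 61²) ≈ 62.817, ∠D ≈ 76.18°
|H| = 1000 / 62.817 ≈ 15.919
Gain = 20 log₁₀(15.919) ≈ 24.04 dB
∠H = 0.00° − 76.18° = -76.18°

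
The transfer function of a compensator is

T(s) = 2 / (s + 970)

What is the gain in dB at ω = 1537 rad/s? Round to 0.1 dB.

-59.2 dB

At s = jω = j1537:
pole (s+970): 970 + j1537 → |·| = √(970²+1537²) = √3303269 ≈ 1817.5, ∠ = arctan(1537/970) ≈ 57.74°
|T| = 2 / 1817.5 ≈ 0.0011004
Gain = 20 log₁₀(0.0011004) ≈ -59.17 dB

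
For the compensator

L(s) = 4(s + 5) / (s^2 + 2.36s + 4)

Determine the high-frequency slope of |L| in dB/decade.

Each pole contributes −20 dB/decade at high frequency; each zero contributes +20 dB/decade.
Net: 1 zero(s) − 2 pole(s) → -20 dB/decade.

-20 dB/decade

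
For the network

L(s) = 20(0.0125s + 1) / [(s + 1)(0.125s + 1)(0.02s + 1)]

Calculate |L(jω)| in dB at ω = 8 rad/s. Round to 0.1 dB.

At ω = 8 rad/s:
zero (1 + j8·0.0125) = 1 + j0.1 → |·| ≈ 1.005, ∠ ≈ 5.71°
pole (1 + j8·1) = 1 + j8 → |·| ≈ 8.0623, ∠ ≈ 82.87°
pole (1 + j8·0.125) = 1 + j1 → |·| ≈ 1.4142, ∠ ≈ 45.00°
pole (1 + j8·0.02) = 1 + j0.16 → |·| ≈ 1.0127, ∠ ≈ 9.09°
|L| = 20 · 1.005 / (8.0623 · 1.4142 · 1.0127) ≈ 1.7408
Gain = 20 log₁₀(1.7408) ≈ 4.81 dB

4.8 dB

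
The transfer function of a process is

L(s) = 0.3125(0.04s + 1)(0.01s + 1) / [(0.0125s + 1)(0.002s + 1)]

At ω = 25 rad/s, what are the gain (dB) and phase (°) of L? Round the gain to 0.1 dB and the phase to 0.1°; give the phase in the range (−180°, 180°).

At ω = 25 rad/s:
zero (1 + j25·0.04) = 1 + j1 → |·| ≈ 1.4142, ∠ ≈ 45.00°
zero (1 + j25·0.01) = 1 + j0.25 → |·| ≈ 1.0308, ∠ ≈ 14.04°
pole (1 + j25·0.0125) = 1 + j0.3125 → |·| ≈ 1.0477, ∠ ≈ 17.35°
pole (1 + j25·0.002) = 1 + j0.05 → |·| ≈ 1.0012, ∠ ≈ 2.86°
|L| = 0.3125 · 1.4142 · 1.0308 / (1.0477 · 1.0012) ≈ 0.43429
Gain = 20 log₁₀(0.43429) ≈ -7.24 dB
∠L = (45.00° + 14.04°) − (17.35° + 2.86°) = 38.83°

-7.2 dB, 38.8°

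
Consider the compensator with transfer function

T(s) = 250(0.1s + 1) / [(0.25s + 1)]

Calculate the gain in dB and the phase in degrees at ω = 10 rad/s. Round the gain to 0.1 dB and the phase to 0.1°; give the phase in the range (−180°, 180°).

At ω = 10 rad/s:
zero (1 + j10·0.1) = 1 + j1 → |·| ≈ 1.4142, ∠ ≈ 45.00°
pole (1 + j10·0.25) = 1 + j2.5 → |·| ≈ 2.6926, ∠ ≈ 68.20°
|T| = 250 · 1.4142 / (2.6926) ≈ 131.3
Gain = 20 log₁₀(131.3) ≈ 42.37 dB
∠T = (45.00°) − (68.20°) = -23.20°

42.4 dB, -23.2°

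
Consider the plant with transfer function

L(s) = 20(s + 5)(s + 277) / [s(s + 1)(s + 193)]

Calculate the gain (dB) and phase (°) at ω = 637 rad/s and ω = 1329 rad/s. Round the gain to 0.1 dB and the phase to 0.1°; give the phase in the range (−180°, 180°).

ω = 637: -29.7 dB, -97.0°; ω = 1329: -36.4 dB, -93.7°

At s = jω = j637:
zero (s+5): 5 + j637 → |·| = √(5²+637²) = √405794 ≈ 637.02, ∠ = arctan(637/5) ≈ 89.55°
zero (s+277): 277 + j637 → |·| = √(277²+637²) = √482498 ≈ 694.62, ∠ = arctan(637/277) ≈ 66.50°
pole (s+1): 1 + j637 → |·| = √(1²+637²) = √405770 ≈ 637, ∠ = arctan(637/1) ≈ 89.91°
pole (s+193): 193 + j637 → |·| = √(193²+637²) = √443018 ≈ 665.6, ∠ = arctan(637/193) ≈ 73.14°
pole at origin: |s| = 637, ∠ = 90.00° (in denominator)
|L| = 20 · 4.4249e+05 / 2.7008e+08 ≈ 0.032767
Gain = 20 log₁₀(0.032767) ≈ -29.69 dB
∠L = 156.05° − 253.05° = -97.00°

At s = jω = j1329:
zero (s+5): 5 + j1329 → |·| = √(5²+1329²) = √1766266 ≈ 1329, ∠ = arctan(1329/5) ≈ 89.78°
zero (s+277): 277 + j1329 → |·| = √(277²+1329²) = √1842970 ≈ 1357.6, ∠ = arctan(1329/277) ≈ 78.23°
pole (s+1): 1 + j1329 → |·| = √(1²+1329²) = √1766242 ≈ 1329, ∠ = arctan(1329/1) ≈ 89.96°
pole (s+193): 193 + j1329 → |·| = √(193²+1329²) = √1803490 ≈ 1342.9, ∠ = arctan(1329/193) ≈ 81.74°
pole at origin: |s| = 1329, ∠ = 90.00° (in denominator)
|L| = 20 · 1.8043e+06 / 2.3719e+09 ≈ 0.015214
Gain = 20 log₁₀(0.015214) ≈ -36.36 dB
∠L = 168.01° − 261.70° = -93.69°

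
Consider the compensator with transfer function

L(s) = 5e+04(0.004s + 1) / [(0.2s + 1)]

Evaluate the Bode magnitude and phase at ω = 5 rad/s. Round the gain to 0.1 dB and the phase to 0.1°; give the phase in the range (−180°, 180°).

At ω = 5 rad/s:
zero (1 + j5·0.004) = 1 + j0.02 → |·| ≈ 1.0002, ∠ ≈ 1.15°
pole (1 + j5·0.2) = 1 + j1 → |·| ≈ 1.4142, ∠ ≈ 45.00°
|L| = 5e+04 · 1.0002 / (1.4142) ≈ 35363
Gain = 20 log₁₀(35363) ≈ 90.97 dB
∠L = (1.15°) − (45.00°) = -43.85°

91.0 dB, -43.9°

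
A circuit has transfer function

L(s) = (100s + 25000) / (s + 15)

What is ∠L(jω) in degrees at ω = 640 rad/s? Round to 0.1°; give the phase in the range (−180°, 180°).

Substitute s = j640:
Numerator: 100(j640) + 25000 = 25000 + j64000
Denominator: (j640) + 15 = 15 + j640
|N| = √(25000² + 64000²) ≈ 68710, ∠N ≈ 68.66°
|D| = √(15² + 640²) ≈ 640.18, ∠D ≈ 88.66°
∠L = 68.66° − 88.66° = -20.00°

-20.0°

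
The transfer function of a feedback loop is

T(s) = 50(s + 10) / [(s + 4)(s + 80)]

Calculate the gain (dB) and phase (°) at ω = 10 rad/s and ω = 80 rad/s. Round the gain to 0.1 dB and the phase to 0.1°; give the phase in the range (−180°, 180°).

At s = jω = j10:
zero (s+10): 10 + j10 → |·| = √(10²+10²) = √200 ≈ 14.142, ∠ = arctan(10/10) ≈ 45.00°
pole (s+4): 4 + j10 → |·| = √(4²+10²) = √116 ≈ 10.77, ∠ = arctan(10/4) ≈ 68.20°
pole (s+80): 80 + j10 → |·| = √(80²+10²) = √6500 ≈ 80.623, ∠ = arctan(10/80) ≈ 7.13°
|T| = 50 · 14.142 / 868.31 ≈ 0.81434
Gain = 20 log₁₀(0.81434) ≈ -1.78 dB
∠T = 45.00° − 75.33° = -30.33°

At s = jω = j80:
zero (s+10): 10 + j80 → |·| = √(10²+80²) = √6500 ≈ 80.623, ∠ = arctan(80/10) ≈ 82.87°
pole (s+4): 4 + j80 → |·| = √(4²+80²) = √6416 ≈ 80.1, ∠ = arctan(80/4) ≈ 87.14°
pole (s+80): 80 + j80 → |·| = √(80²+80²) = √12800 ≈ 113.14, ∠ = arctan(80/80) ≈ 45.00°
|T| = 50 · 80.623 / 9062.5 ≈ 0.44482
Gain = 20 log₁₀(0.44482) ≈ -7.04 dB
∠T = 82.87° − 132.14° = -49.27°

ω = 10: -1.8 dB, -30.3°; ω = 80: -7.0 dB, -49.3°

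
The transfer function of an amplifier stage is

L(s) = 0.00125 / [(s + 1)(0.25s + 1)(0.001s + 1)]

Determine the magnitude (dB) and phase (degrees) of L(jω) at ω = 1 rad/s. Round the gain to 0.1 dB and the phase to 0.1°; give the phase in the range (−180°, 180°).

-61.3 dB, -59.1°

At ω = 1 rad/s:
pole (1 + j1·1) = 1 + j1 → |·| ≈ 1.4142, ∠ ≈ 45.00°
pole (1 + j1·0.25) = 1 + j0.25 → |·| ≈ 1.0308, ∠ ≈ 14.04°
pole (1 + j1·0.001) = 1 + j0.001 → |·| ≈ 1, ∠ ≈ 0.06°
|L| = 0.00125 · 1 / (1.4142 · 1.0308 · 1) ≈ 0.00085748
Gain = 20 log₁₀(0.00085748) ≈ -61.34 dB
∠L = (0°) − (45.00° + 14.04° + 0.06°) = -59.10°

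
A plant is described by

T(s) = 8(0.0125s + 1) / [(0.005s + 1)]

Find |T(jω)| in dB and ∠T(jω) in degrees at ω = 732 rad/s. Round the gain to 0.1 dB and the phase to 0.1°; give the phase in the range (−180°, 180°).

25.8 dB, 9.0°

At ω = 732 rad/s:
zero (1 + j732·0.0125) = 1 + j9.15 → |·| ≈ 9.2045, ∠ ≈ 83.76°
pole (1 + j732·0.005) = 1 + j3.66 → |·| ≈ 3.7942, ∠ ≈ 74.72°
|T| = 8 · 9.2045 / (3.7942) ≈ 19.408
Gain = 20 log₁₀(19.408) ≈ 25.76 dB
∠T = (83.76°) − (74.72°) = 9.04°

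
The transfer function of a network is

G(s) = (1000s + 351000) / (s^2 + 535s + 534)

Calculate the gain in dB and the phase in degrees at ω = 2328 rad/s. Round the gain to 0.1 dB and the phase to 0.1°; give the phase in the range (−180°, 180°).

Substitute s = j2328:
Numerator: 1000(j2328) + 351000 = 351000 + j2328000
Denominator: (j2328)^2 + 535(j2328) + 534 = -5419050 + j1245480
|N| = √(351000² + 2328000²) ≈ 2.3543e+06, ∠N ≈ 81.43°
|D| = √(5419050² + 1245480²) ≈ 5.5603e+06, ∠D ≈ 167.06°
|G| = 2.3543e+06 / 5.5603e+06 ≈ 0.42341
Gain = 20 log₁₀(0.42341) ≈ -7.46 dB
∠G = 81.43° − 167.06° = -85.63°

-7.5 dB, -85.6°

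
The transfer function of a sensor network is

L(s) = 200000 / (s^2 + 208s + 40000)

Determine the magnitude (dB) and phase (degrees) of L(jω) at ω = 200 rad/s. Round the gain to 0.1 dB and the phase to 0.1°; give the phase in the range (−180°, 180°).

At s = jω = j200:
quadratic: (j200)² + 208·j200 + 40000 = 0 + j41600 → |·| ≈ 41600, ∠ ≈ 90.00°
|L| = 200000 / 41600 ≈ 4.8077
Gain = 20 log₁₀(4.8077) ≈ 13.64 dB
∠L = 0.00° − 90.00° = -90.00°

13.6 dB, -90.0°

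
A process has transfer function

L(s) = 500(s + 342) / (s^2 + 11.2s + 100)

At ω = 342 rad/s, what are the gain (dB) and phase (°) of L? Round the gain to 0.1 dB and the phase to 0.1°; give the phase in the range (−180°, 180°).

6.3 dB, -133.1°

At s = jω = j342:
zero (s+342): 342 + j342 → |·| = √(342²+342²) = √233928 ≈ 483.66, ∠ = arctan(342/342) ≈ 45.00°
quadratic: (j342)² + 11.2·j342 + 100 = -116864 + j3830.4 → |·| ≈ 1.1693e+05, ∠ ≈ 178.12°
|L| = 500 · 483.66 / 1.1693e+05 ≈ 2.0682
Gain = 20 log₁₀(2.0682) ≈ 6.31 dB
∠L = 45.00° − 178.12° = -133.12°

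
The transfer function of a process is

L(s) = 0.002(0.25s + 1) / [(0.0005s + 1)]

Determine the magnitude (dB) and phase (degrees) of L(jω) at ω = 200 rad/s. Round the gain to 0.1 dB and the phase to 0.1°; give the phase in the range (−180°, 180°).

-20.0 dB, 83.1°

At ω = 200 rad/s:
zero (1 + j200·0.25) = 1 + j50 → |·| ≈ 50.01, ∠ ≈ 88.85°
pole (1 + j200·0.0005) = 1 + j0.1 → |·| ≈ 1.005, ∠ ≈ 5.71°
|L| = 0.002 · 50.01 / (1.005) ≈ 0.099522
Gain = 20 log₁₀(0.099522) ≈ -20.04 dB
∠L = (88.85°) − (5.71°) = 83.14°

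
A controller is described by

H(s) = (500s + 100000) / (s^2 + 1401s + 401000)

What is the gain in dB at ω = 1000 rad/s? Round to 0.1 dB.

-9.5 dB

Substitute s = j1000:
Numerator: 500(j1000) + 100000 = 100000 + j500000
Denominator: (j1000)^2 + 1401(j1000) + 401000 = -599000 + j1401000
|N| = √(100000² + 500000²) ≈ 5.099e+05, ∠N ≈ 78.69°
|D| = √(599000² + 1401000²) ≈ 1.5237e+06, ∠D ≈ 113.15°
|H| = 5.099e+05 / 1.5237e+06 ≈ 0.33465
Gain = 20 log₁₀(0.33465) ≈ -9.51 dB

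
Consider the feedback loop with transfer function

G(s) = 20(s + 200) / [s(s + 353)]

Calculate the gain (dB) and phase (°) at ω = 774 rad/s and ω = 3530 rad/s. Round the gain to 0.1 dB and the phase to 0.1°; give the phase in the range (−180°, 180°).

At s = jω = j774:
zero (s+200): 200 + j774 → |·| = √(200²+774²) = √639076 ≈ 799.42, ∠ = arctan(774/200) ≈ 75.51°
pole (s+353): 353 + j774 → |·| = √(353²+774²) = √723685 ≈ 850.7, ∠ = arctan(774/353) ≈ 65.48°
pole at origin: |s| = 774, ∠ = 90.00° (in denominator)
|G| = 20 · 799.42 / 6.5844e+05 ≈ 0.024282
Gain = 20 log₁₀(0.024282) ≈ -32.29 dB
∠G = 75.51° − 155.48° = -79.97°

At s = jω = j3530:
zero (s+200): 200 + j3530 → |·| = √(200²+3530²) = √12500900 ≈ 3535.7, ∠ = arctan(3530/200) ≈ 86.76°
pole (s+353): 353 + j3530 → |·| = √(353²+3530²) = √12585509 ≈ 3547.6, ∠ = arctan(3530/353) ≈ 84.29°
pole at origin: |s| = 3530, ∠ = 90.00° (in denominator)
|G| = 20 · 3535.7 / 1.2523e+07 ≈ 0.0056467
Gain = 20 log₁₀(0.0056467) ≈ -44.96 dB
∠G = 86.76° − 174.29° = -87.53°

ω = 774: -32.3 dB, -80.0°; ω = 3530: -45.0 dB, -87.5°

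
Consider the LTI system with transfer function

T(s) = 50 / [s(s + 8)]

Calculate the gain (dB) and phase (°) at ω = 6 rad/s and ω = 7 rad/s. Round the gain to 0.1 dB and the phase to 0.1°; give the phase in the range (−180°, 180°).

At s = jω = j6:
pole (s+8): 8 + j6 → |·| = √(8²+6²) = √100 ≈ 10, ∠ = arctan(6/8) ≈ 36.87°
pole at origin: |s| = 6, ∠ = 90.00° (in denominator)
|T| = 50 / 60 ≈ 0.83333
Gain = 20 log₁₀(0.83333) ≈ -1.58 dB
∠T = 0.00° − 126.87° = -126.87°

At s = jω = j7:
pole (s+8): 8 + j7 → |·| = √(8²+7²) = √113 ≈ 10.63, ∠ = arctan(7/8) ≈ 41.19°
pole at origin: |s| = 7, ∠ = 90.00° (in denominator)
|T| = 50 / 74.41 ≈ 0.67195
Gain = 20 log₁₀(0.67195) ≈ -3.45 dB
∠T = 0.00° − 131.19° = -131.19°

ω = 6: -1.6 dB, -126.9°; ω = 7: -3.5 dB, -131.2°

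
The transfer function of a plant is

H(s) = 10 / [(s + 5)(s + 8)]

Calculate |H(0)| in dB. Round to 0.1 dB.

-12.0 dB

H(0) = 10 / (5·8) = 0.25
20 log₁₀(0.25) ≈ -12.04 dB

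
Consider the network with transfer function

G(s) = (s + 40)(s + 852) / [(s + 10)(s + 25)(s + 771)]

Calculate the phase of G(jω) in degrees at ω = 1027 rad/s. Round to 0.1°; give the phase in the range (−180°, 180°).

At s = jω = j1027:
zero (s+40): 40 + j1027 → |·| = √(40²+1027²) = √1056329 ≈ 1027.8, ∠ = arctan(1027/40) ≈ 87.77°
zero (s+852): 852 + j1027 → |·| = √(852²+1027²) = √1780633 ≈ 1334.4, ∠ = arctan(1027/852) ≈ 50.32°
pole (s+10): 10 + j1027 → |·| = √(10²+1027²) = √1054829 ≈ 1027, ∠ = arctan(1027/10) ≈ 89.44°
pole (s+25): 25 + j1027 → |·| = √(25²+1027²) = √1055354 ≈ 1027.3, ∠ = arctan(1027/25) ≈ 88.61°
pole (s+771): 771 + j1027 → |·| = √(771²+1027²) = √1649170 ≈ 1284.2, ∠ = arctan(1027/771) ≈ 53.10°
∠G = 138.09° − 231.15° = -93.06°

-93.1°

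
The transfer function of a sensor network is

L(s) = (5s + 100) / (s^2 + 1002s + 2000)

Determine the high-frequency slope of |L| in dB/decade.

Each pole contributes −20 dB/decade at high frequency; each zero contributes +20 dB/decade.
Net: 1 zero(s) − 2 pole(s) → -20 dB/decade.

-20 dB/decade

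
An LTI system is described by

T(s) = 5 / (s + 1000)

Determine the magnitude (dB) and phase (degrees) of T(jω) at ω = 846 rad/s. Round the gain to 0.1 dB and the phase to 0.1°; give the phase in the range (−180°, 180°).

At s = jω = j846:
pole (s+1000): 1000 + j846 → |·| = √(1000²+846²) = √1715716 ≈ 1309.9, ∠ = arctan(846/1000) ≈ 40.23°
|T| = 5 / 1309.9 ≈ 0.0038171
Gain = 20 log₁₀(0.0038171) ≈ -48.37 dB
∠T = 0.00° − 40.23° = -40.23°

-48.4 dB, -40.2°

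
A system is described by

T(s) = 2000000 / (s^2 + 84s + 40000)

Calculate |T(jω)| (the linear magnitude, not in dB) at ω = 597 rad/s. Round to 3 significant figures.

6.24

At s = jω = j597:
quadratic: (j597)² + 84·j597 + 40000 = -316409 + j50148 → |·| ≈ 3.2036e+05, ∠ ≈ 170.99°
|T| = 2000000 / 3.2036e+05 ≈ 6.243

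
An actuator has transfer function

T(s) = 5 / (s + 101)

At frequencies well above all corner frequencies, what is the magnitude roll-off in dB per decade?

-20 dB/decade

Each pole contributes −20 dB/decade at high frequency; each zero contributes +20 dB/decade.
Net: 0 zero(s) − 1 pole(s) → -20 dB/decade.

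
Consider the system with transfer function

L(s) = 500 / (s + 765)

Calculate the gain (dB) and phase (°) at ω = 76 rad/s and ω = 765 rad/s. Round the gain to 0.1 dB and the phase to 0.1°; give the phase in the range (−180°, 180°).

ω = 76: -3.7 dB, -5.7°; ω = 765: -6.7 dB, -45.0°

At s = jω = j76:
pole (s+765): 765 + j76 → |·| = √(765²+76²) = √591001 ≈ 768.77, ∠ = arctan(76/765) ≈ 5.67°
|L| = 500 / 768.77 ≈ 0.65039
Gain = 20 log₁₀(0.65039) ≈ -3.74 dB
∠L = 0.00° − 5.67° = -5.67°

At s = jω = j765:
pole (s+765): 765 + j765 → |·| = √(765²+765²) = √1170450 ≈ 1081.9, ∠ = arctan(765/765) ≈ 45.00°
|L| = 500 / 1081.9 ≈ 0.46215
Gain = 20 log₁₀(0.46215) ≈ -6.70 dB
∠L = 0.00° − 45.00° = -45.00°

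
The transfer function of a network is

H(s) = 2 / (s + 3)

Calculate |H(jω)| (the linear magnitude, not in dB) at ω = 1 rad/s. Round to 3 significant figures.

0.632

At s = jω = j1:
pole (s+3): 3 + j1 → |·| = √(3²+1²) = √10 ≈ 3.1623, ∠ = arctan(1/3) ≈ 18.43°
|H| = 2 / 3.1623 ≈ 0.63245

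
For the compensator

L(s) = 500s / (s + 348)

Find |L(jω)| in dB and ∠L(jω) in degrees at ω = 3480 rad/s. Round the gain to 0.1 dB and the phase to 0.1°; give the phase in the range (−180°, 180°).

At s = jω = j3480:
zero at origin: s = j3480 → |·| = 3480, ∠ = 90.00°
pole (s+348): 348 + j3480 → |·| = √(348²+3480²) = √12231504 ≈ 3497.4, ∠ = arctan(3480/348) ≈ 84.29°
|L| = 500 · 3480 / 3497.4 ≈ 497.51
Gain = 20 log₁₀(497.51) ≈ 53.94 dB
∠L = 90.00° − 84.29° = 5.71°

53.9 dB, 5.7°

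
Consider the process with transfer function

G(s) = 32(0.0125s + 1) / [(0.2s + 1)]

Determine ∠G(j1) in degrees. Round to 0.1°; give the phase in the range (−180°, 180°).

At ω = 1 rad/s:
zero (1 + j1·0.0125) = 1 + j0.0125 → |·| ≈ 1.0001, ∠ ≈ 0.72°
pole (1 + j1·0.2) = 1 + j0.2 → |·| ≈ 1.0198, ∠ ≈ 11.31°
∠G = (0.72°) − (11.31°) = -10.59°

-10.6°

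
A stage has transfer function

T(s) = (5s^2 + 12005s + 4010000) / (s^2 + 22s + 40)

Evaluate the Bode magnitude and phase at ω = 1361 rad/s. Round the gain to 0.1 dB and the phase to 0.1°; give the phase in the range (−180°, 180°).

Substitute s = j1361:
Numerator: 5(j1361)^2 + 12005(j1361) + 4010000 = -5251605 + j16338805
Denominator: (j1361)^2 + 22(j1361) + 40 = -1852281 + j29942
|N| = √(5251605² + 16338805²) ≈ 1.7162e+07, ∠N ≈ 107.82°
|D| = √(1852281² + 29942²) ≈ 1.8525e+06, ∠D ≈ 179.07°
|T| = 1.7162e+07 / 1.8525e+06 ≈ 9.2642
Gain = 20 log₁₀(9.2642) ≈ 19.34 dB
∠T = 107.82° − 179.07° = -71.25°

19.3 dB, -71.3°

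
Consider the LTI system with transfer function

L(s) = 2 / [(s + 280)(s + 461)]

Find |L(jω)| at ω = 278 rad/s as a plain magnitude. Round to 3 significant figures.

At s = jω = j278:
pole (s+280): 280 + j278 → |·| = √(280²+278²) = √155684 ≈ 394.57, ∠ = arctan(278/280) ≈ 44.79°
pole (s+461): 461 + j278 → |·| = √(461²+278²) = √289805 ≈ 538.34, ∠ = arctan(278/461) ≈ 31.09°
|L| = 2 / 2.1241e+05 ≈ 9.4158e-06

9.42e-06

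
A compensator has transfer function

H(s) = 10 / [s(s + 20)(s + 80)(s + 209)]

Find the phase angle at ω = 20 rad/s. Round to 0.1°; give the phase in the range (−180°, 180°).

-154.5°

At s = jω = j20:
pole (s+20): 20 + j20 → |·| = √(20²+20²) = √800 ≈ 28.284, ∠ = arctan(20/20) ≈ 45.00°
pole (s+80): 80 + j20 → |·| = √(80²+20²) = √6800 ≈ 82.462, ∠ = arctan(20/80) ≈ 14.04°
pole (s+209): 209 + j20 → |·| = √(209²+20²) = √44081 ≈ 209.95, ∠ = arctan(20/209) ≈ 5.47°
pole at origin: |s| = 20, ∠ = 90.00° (in denominator)
∠H = 0.00° − 154.51° = -154.51°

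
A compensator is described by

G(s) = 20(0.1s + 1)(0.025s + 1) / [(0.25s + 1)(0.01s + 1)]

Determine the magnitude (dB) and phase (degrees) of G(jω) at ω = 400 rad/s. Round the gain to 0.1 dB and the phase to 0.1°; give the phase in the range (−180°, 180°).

At ω = 400 rad/s:
zero (1 + j400·0.1) = 1 + j40 → |·| ≈ 40.012, ∠ ≈ 88.57°
zero (1 + j400·0.025) = 1 + j10 → |·| ≈ 10.05, ∠ ≈ 84.29°
pole (1 + j400·0.25) = 1 + j100 → |·| ≈ 100, ∠ ≈ 89.43°
pole (1 + j400·0.01) = 1 + j4 → |·| ≈ 4.1231, ∠ ≈ 75.96°
|G| = 20 · 40.012 · 10.05 / (100 · 4.1231) ≈ 19.506
Gain = 20 log₁₀(19.506) ≈ 25.80 dB
∠G = (88.57° + 84.29°) − (89.43° + 75.96°) = 7.47°

25.8 dB, 7.5°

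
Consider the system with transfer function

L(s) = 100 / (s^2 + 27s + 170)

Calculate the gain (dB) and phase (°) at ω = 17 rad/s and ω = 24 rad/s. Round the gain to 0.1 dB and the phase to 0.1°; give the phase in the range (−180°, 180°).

ω = 17: -13.5 dB, -104.5°; ω = 24: -17.7 dB, -122.1°

Substitute s = j17:
Numerator: 100 = 100 + j0
Denominator: (j17)^2 + 27(j17) + 170 = -119 + j459
|N| = √(100² + 0²) ≈ 100, ∠N ≈ 0.00°
|D| = √(119² + 459²) ≈ 474.18, ∠D ≈ 104.53°
|L| = 100 / 474.18 ≈ 0.21089
Gain = 20 log₁₀(0.21089) ≈ -13.52 dB
∠L = 0.00° − 104.53° = -104.53°

Substitute s = j24:
Numerator: 100 = 100 + j0
Denominator: (j24)^2 + 27(j24) + 170 = -406 + j648
|N| = √(100² + 0²) ≈ 100, ∠N ≈ 0.00°
|D| = √(406² + 648²) ≈ 764.68, ∠D ≈ 122.07°
|L| = 100 / 764.68 ≈ 0.13077
Gain = 20 log₁₀(0.13077) ≈ -17.67 dB
∠L = 0.00° − 122.07° = -122.07°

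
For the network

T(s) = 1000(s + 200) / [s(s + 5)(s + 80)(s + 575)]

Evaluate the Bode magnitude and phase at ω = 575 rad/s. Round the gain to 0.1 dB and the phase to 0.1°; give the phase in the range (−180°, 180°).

At s = jω = j575:
zero (s+200): 200 + j575 → |·| = √(200²+575²) = √370625 ≈ 608.79, ∠ = arctan(575/200) ≈ 70.82°
pole (s+5): 5 + j575 → |·| = √(5²+575²) = √330650 ≈ 575.02, ∠ = arctan(575/5) ≈ 89.50°
pole (s+80): 80 + j575 → |·| = √(80²+575²) = √337025 ≈ 580.54, ∠ = arctan(575/80) ≈ 82.08°
pole (s+575): 575 + j575 → |·| = √(575²+575²) = √661250 ≈ 813.17, ∠ = arctan(575/575) ≈ 45.00°
pole at origin: |s| = 575, ∠ = 90.00° (in denominator)
|T| = 1000 · 608.79 / 1.5609e+11 ≈ 3.9002e-06
Gain = 20 log₁₀(3.9002e-06) ≈ -108.18 dB
∠T = 70.82° − 306.58° = -235.76° ≡ 124.24° (principal value)

-108.2 dB, 124.2°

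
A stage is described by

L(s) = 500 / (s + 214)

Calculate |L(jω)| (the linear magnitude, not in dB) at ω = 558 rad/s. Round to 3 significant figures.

At s = jω = j558:
pole (s+214): 214 + j558 → |·| = √(214²+558²) = √357160 ≈ 597.63, ∠ = arctan(558/214) ≈ 69.02°
|L| = 500 / 597.63 ≈ 0.83664

0.837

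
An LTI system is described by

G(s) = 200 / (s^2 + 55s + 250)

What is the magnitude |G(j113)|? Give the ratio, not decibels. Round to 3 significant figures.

Substitute s = j113:
Numerator: 200 = 200 + j0
Denominator: (j113)^2 + 55(j113) + 250 = -12519 + j6215
|N| = √(200² + 0²) ≈ 200, ∠N ≈ 0.00°
|D| = √(12519² + 6215²) ≈ 13977, ∠D ≈ 153.60°
|G| = 200 / 13977 ≈ 0.014309

0.0143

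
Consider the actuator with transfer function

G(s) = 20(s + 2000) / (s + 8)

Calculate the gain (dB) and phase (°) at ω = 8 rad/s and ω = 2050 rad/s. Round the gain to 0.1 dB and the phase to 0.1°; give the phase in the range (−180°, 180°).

At s = jω = j8:
zero (s+2000): 2000 + j8 → |·| = √(2000²+8²) = √4000064 ≈ 2000, ∠ = arctan(8/2000) ≈ 0.23°
pole (s+8): 8 + j8 → |·| = √(8²+8²) = √128 ≈ 11.314, ∠ = arctan(8/8) ≈ 45.00°
|G| = 20 · 2000 / 11.314 ≈ 3535.4
Gain = 20 log₁₀(3535.4) ≈ 70.97 dB
∠G = 0.23° − 45.00° = -44.77°

At s = jω = j2050:
zero (s+2000): 2000 + j2050 → |·| = √(2000²+2050²) = √8202500 ≈ 2864, ∠ = arctan(2050/2000) ≈ 45.71°
pole (s+8): 8 + j2050 → |·| = √(8²+2050²) = √4202564 ≈ 2050, ∠ = arctan(2050/8) ≈ 89.78°
|G| = 20 · 2864 / 2050 ≈ 27.941
Gain = 20 log₁₀(27.941) ≈ 28.92 dB
∠G = 45.71° − 89.78° = -44.07°

ω = 8: 71.0 dB, -44.8°; ω = 2050: 28.9 dB, -44.1°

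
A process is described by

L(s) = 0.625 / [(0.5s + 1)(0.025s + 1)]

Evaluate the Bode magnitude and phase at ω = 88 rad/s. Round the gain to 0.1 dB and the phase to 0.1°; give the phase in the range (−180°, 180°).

-44.6 dB, -154.3°

At ω = 88 rad/s:
pole (1 + j88·0.5) = 1 + j44 → |·| ≈ 44.011, ∠ ≈ 88.70°
pole (1 + j88·0.025) = 1 + j2.2 → |·| ≈ 2.4166, ∠ ≈ 65.56°
|L| = 0.625 · 1 / (44.011 · 2.4166) ≈ 0.0058764
Gain = 20 log₁₀(0.0058764) ≈ -44.62 dB
∠L = (0°) − (88.70° + 65.56°) = -154.26°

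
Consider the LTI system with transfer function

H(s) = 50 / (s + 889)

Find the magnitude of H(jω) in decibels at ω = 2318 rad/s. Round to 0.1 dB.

-33.9 dB

At s = jω = j2318:
pole (s+889): 889 + j2318 → |·| = √(889²+2318²) = √6163445 ≈ 2482.6, ∠ = arctan(2318/889) ≈ 69.02°
|H| = 50 / 2482.6 ≈ 0.02014
Gain = 20 log₁₀(0.02014) ≈ -33.92 dB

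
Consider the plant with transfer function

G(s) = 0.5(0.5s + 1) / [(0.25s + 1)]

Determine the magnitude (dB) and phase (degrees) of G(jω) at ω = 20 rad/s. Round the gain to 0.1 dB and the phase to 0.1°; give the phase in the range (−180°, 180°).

-0.1 dB, 5.6°

At ω = 20 rad/s:
zero (1 + j20·0.5) = 1 + j10 → |·| ≈ 10.05, ∠ ≈ 84.29°
pole (1 + j20·0.25) = 1 + j5 → |·| ≈ 5.099, ∠ ≈ 78.69°
|G| = 0.5 · 10.05 / (5.099) ≈ 0.98549
Gain = 20 log₁₀(0.98549) ≈ -0.13 dB
∠G = (84.29°) − (78.69°) = 5.60°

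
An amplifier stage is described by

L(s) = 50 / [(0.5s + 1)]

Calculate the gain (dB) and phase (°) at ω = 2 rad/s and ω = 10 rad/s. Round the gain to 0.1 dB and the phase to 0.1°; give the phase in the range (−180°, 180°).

At ω = 2 rad/s:
pole (1 + j2·0.5) = 1 + j1 → |·| ≈ 1.4142, ∠ ≈ 45.00°
|L| = 50 · 1 / (1.4142) ≈ 35.356
Gain = 20 log₁₀(35.356) ≈ 30.97 dB
∠L = (0°) − (45.00°) = -45.00°

At ω = 10 rad/s:
pole (1 + j10·0.5) = 1 + j5 → |·| ≈ 5.099, ∠ ≈ 78.69°
|L| = 50 · 1 / (5.099) ≈ 9.8058
Gain = 20 log₁₀(9.8058) ≈ 19.83 dB
∠L = (0°) − (78.69°) = -78.69°

ω = 2: 31.0 dB, -45.0°; ω = 10: 19.8 dB, -78.7°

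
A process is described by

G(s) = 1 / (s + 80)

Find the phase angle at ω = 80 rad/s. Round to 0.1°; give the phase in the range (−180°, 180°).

-45.0°

At s = jω = j80:
pole (s+80): 80 + j80 → |·| = √(80²+80²) = √12800 ≈ 113.14, ∠ = arctan(80/80) ≈ 45.00°
∠G = 0.00° − 45.00° = -45.00°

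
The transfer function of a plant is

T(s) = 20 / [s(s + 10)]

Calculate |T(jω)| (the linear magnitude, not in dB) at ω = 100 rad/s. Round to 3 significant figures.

0.00199

At s = jω = j100:
pole (s+10): 10 + j100 → |·| = √(10²+100²) = √10100 ≈ 100.5, ∠ = arctan(100/10) ≈ 84.29°
pole at origin: |s| = 100, ∠ = 90.00° (in denominator)
|T| = 20 / 10050 ≈ 0.00199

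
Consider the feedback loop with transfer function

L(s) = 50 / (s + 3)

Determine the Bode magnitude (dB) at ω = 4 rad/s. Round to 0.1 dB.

20.0 dB

Substitute s = j4:
Numerator: 50 = 50 + j0
Denominator: (j4) + 3 = 3 + j4
|N| = √(50² + 0²) ≈ 50, ∠N ≈ 0.00°
|D| = √(3² + 4²) ≈ 5, ∠D ≈ 53.13°
|L| = 50 / 5 ≈ 10
Gain = 20 log₁₀(10) ≈ 20.00 dB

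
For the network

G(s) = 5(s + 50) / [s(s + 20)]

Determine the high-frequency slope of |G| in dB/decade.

Each pole contributes −20 dB/decade at high frequency; each zero contributes +20 dB/decade.
Net: 1 zero(s) − 2 pole(s) → -20 dB/decade.

-20 dB/decade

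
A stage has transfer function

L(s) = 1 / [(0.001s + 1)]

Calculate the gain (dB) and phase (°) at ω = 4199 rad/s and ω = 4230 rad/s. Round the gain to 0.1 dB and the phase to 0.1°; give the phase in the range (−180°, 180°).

ω = 4199: -12.7 dB, -76.6°; ω = 4230: -12.8 dB, -76.7°

At ω = 4199 rad/s:
pole (1 + j4199·0.001) = 1 + j4.199 → |·| ≈ 4.3164, ∠ ≈ 76.60°
|L| = 1 · 1 / (4.3164) ≈ 0.23167
Gain = 20 log₁₀(0.23167) ≈ -12.70 dB
∠L = (0°) − (76.60°) = -76.60°

At ω = 4230 rad/s:
pole (1 + j4230·0.001) = 1 + j4.23 → |·| ≈ 4.3466, ∠ ≈ 76.70°
|L| = 1 · 1 / (4.3466) ≈ 0.23006
Gain = 20 log₁₀(0.23006) ≈ -12.76 dB
∠L = (0°) − (76.70°) = -76.70°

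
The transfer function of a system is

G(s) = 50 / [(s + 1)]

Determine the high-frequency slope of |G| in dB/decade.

-20 dB/decade

Each pole contributes −20 dB/decade at high frequency; each zero contributes +20 dB/decade.
Net: 0 zero(s) − 1 pole(s) → -20 dB/decade.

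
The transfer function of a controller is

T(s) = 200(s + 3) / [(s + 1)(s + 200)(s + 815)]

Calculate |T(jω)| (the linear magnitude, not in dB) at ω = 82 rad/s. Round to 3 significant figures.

0.00113

At s = jω = j82:
zero (s+3): 3 + j82 → |·| = √(3²+82²) = √6733 ≈ 82.055, ∠ = arctan(82/3) ≈ 87.90°
pole (s+1): 1 + j82 → |·| = √(1²+82²) = √6725 ≈ 82.006, ∠ = arctan(82/1) ≈ 89.30°
pole (s+200): 200 + j82 → |·| = √(200²+82²) = √46724 ≈ 216.16, ∠ = arctan(82/200) ≈ 22.29°
pole (s+815): 815 + j82 → |·| = √(815²+82²) = √670949 ≈ 819.11, ∠ = arctan(82/815) ≈ 5.75°
|T| = 200 · 82.055 / 1.452e+07 ≈ 0.0011302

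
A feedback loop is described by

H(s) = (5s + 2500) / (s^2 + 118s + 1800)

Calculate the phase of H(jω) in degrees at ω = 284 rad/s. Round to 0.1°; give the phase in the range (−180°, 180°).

-127.4°

Substitute s = j284:
Numerator: 5(j284) + 2500 = 2500 + j1420
Denominator: (j284)^2 + 118(j284) + 1800 = -78856 + j33512
|N| = √(2500² + 1420²) ≈ 2875.1, ∠N ≈ 29.60°
|D| = √(78856² + 33512²) ≈ 85682, ∠D ≈ 156.98°
∠H = 29.60° − 156.98° = -127.38°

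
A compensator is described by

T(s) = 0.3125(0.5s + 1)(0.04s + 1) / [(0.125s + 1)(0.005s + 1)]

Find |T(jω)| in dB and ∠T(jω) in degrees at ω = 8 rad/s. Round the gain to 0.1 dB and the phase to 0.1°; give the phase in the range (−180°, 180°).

At ω = 8 rad/s:
zero (1 + j8·0.5) = 1 + j4 → |·| ≈ 4.1231, ∠ ≈ 75.96°
zero (1 + j8·0.04) = 1 + j0.32 → |·| ≈ 1.05, ∠ ≈ 17.74°
pole (1 + j8·0.125) = 1 + j1 → |·| ≈ 1.4142, ∠ ≈ 45.00°
pole (1 + j8·0.005) = 1 + j0.04 → |·| ≈ 1.0008, ∠ ≈ 2.29°
|T| = 0.3125 · 4.1231 · 1.05 / (1.4142 · 1.0008) ≈ 0.95588
Gain = 20 log₁₀(0.95588) ≈ -0.39 dB
∠T = (75.96° + 17.74°) − (45.00° + 2.29°) = 46.41°

-0.4 dB, 46.4°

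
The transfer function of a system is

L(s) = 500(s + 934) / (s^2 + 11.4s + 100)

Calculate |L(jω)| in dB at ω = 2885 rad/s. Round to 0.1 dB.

At s = jω = j2885:
zero (s+934): 934 + j2885 → |·| = √(934²+2885²) = √9195581 ≈ 3032.4, ∠ = arctan(2885/934) ≈ 72.06°
quadratic: (j2885)² + 11.4·j2885 + 100 = -8323125 + j32889 → |·| ≈ 8.3232e+06, ∠ ≈ 179.77°
|L| = 500 · 3032.4 / 8.3232e+06 ≈ 0.18217
Gain = 20 log₁₀(0.18217) ≈ -14.79 dB

-14.8 dB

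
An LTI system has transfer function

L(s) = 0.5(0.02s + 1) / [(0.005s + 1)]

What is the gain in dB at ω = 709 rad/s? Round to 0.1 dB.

5.7 dB

At ω = 709 rad/s:
zero (1 + j709·0.02) = 1 + j14.18 → |·| ≈ 14.215, ∠ ≈ 85.97°
pole (1 + j709·0.005) = 1 + j3.545 → |·| ≈ 3.6833, ∠ ≈ 74.25°
|L| = 0.5 · 14.215 / (3.6833) ≈ 1.9297
Gain = 20 log₁₀(1.9297) ≈ 5.71 dB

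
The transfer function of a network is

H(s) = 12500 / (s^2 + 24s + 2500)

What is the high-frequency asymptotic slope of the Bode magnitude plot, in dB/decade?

Each pole contributes −20 dB/decade at high frequency; each zero contributes +20 dB/decade.
Net: 0 zero(s) − 2 pole(s) → -40 dB/decade.

-40 dB/decade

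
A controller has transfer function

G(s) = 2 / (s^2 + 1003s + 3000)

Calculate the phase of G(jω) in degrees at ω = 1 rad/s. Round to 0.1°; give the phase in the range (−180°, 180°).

-18.5°

Substitute s = j1:
Numerator: 2 = 2 + j0
Denominator: (j1)^2 + 1003(j1) + 3000 = 2999 + j1003
|N| = √(2² + 0²) ≈ 2, ∠N ≈ 0.00°
|D| = √(2999² + 1003²) ≈ 3162.3, ∠D ≈ 18.49°
∠G = 0.00° − 18.49° = -18.49°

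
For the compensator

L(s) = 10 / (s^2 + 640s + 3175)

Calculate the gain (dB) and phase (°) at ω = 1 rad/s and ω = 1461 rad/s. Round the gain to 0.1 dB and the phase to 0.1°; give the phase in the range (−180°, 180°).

Substitute s = j1:
Numerator: 10 = 10 + j0
Denominator: (j1)^2 + 640(j1) + 3175 = 3174 + j640
|N| = √(10² + 0²) ≈ 10, ∠N ≈ 0.00°
|D| = √(3174² + 640²) ≈ 3237.9, ∠D ≈ 11.40°
|L| = 10 / 3237.9 ≈ 0.0030884
Gain = 20 log₁₀(0.0030884) ≈ -50.21 dB
∠L = 0.00° − 11.40° = -11.40°

Substitute s = j1461:
Numerator: 10 = 10 + j0
Denominator: (j1461)^2 + 640(j1461) + 3175 = -2131346 + j935040
|N| = √(10² + 0²) ≈ 10, ∠N ≈ 0.00°
|D| = √(2131346² + 935040²) ≈ 2.3274e+06, ∠D ≈ 156.31°
|L| = 10 / 2.3274e+06 ≈ 4.2966e-06
Gain = 20 log₁₀(4.2966e-06) ≈ -107.34 dB
∠L = 0.00° − 156.31° = -156.31°

ω = 1: -50.2 dB, -11.4°; ω = 1461: -107.3 dB, -156.3°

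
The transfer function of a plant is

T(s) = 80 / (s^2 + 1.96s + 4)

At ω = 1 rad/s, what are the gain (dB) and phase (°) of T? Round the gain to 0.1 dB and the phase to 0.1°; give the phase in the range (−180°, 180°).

At s = jω = j1:
quadratic: (j1)² + 1.96·j1 + 4 = 3 + j1.96 → |·| ≈ 3.5835, ∠ ≈ 33.16°
|T| = 80 / 3.5835 ≈ 22.325
Gain = 20 log₁₀(22.325) ≈ 26.98 dB
∠T = 0.00° − 33.16° = -33.16°

27.0 dB, -33.2°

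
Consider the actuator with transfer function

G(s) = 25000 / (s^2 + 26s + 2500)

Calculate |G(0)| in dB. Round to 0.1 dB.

20.0 dB

G(0) = 25000 / 2500 = 10
20 log₁₀(10) ≈ 20.00 dB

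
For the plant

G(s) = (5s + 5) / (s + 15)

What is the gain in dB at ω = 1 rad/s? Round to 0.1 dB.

-6.6 dB

Substitute s = j1:
Numerator: 5(j1) + 5 = 5 + j5
Denominator: (j1) + 15 = 15 + j1
|N| = √(5² + 5²) ≈ 7.0711, ∠N ≈ 45.00°
|D| = √(15² + 1²) ≈ 15.033, ∠D ≈ 3.81°
|G| = 7.0711 / 15.033 ≈ 0.47037
Gain = 20 log₁₀(0.47037) ≈ -6.55 dB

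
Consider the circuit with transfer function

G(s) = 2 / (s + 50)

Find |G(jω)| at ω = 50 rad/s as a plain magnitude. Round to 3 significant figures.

0.0283

Substitute s = j50:
Numerator: 2 = 2 + j0
Denominator: (j50) + 50 = 50 + j50
|N| = √(2² + 0²) ≈ 2, ∠N ≈ 0.00°
|D| = √(50² + 50²) ≈ 70.711, ∠D ≈ 45.00°
|G| = 2 / 70.711 ≈ 0.028284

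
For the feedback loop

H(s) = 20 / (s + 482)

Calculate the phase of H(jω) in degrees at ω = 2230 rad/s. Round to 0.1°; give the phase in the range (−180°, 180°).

-77.8°

Substitute s = j2230:
Numerator: 20 = 20 + j0
Denominator: (j2230) + 482 = 482 + j2230
|N| = √(20² + 0²) ≈ 20, ∠N ≈ 0.00°
|D| = √(482² + 2230²) ≈ 2281.5, ∠D ≈ 77.80°
∠H = 0.00° − 77.80° = -77.80°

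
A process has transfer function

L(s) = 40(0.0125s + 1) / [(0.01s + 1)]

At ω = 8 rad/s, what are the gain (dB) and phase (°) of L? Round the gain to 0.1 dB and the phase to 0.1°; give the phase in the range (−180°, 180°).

32.1 dB, 1.1°

At ω = 8 rad/s:
zero (1 + j8·0.0125) = 1 + j0.1 → |·| ≈ 1.005, ∠ ≈ 5.71°
pole (1 + j8·0.01) = 1 + j0.08 → |·| ≈ 1.0032, ∠ ≈ 4.57°
|L| = 40 · 1.005 / (1.0032) ≈ 40.072
Gain = 20 log₁₀(40.072) ≈ 32.06 dB
∠L = (5.71°) − (4.57°) = 1.14°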